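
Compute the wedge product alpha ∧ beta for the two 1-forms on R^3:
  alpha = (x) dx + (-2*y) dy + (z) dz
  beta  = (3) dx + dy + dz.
alpha ∧ beta = (x + 6*y) dx ∧ dy + (x - 3*z) dx ∧ dz + (-2*y - z) dy ∧ dz

Distribute the wedge, using dx_i ∧ dx_j = -dx_j ∧ dx_i and dx_i ∧ dx_i = 0. For each pair (i, j) with i < j, the coefficient of dx_i ∧ dx_j in alpha ∧ beta is (alpha_i * beta_j - alpha_j * beta_i). Collecting: alpha ∧ beta = (x + 6*y) dx ∧ dy + (x - 3*z) dx ∧ dz + (-2*y - z) dy ∧ dz.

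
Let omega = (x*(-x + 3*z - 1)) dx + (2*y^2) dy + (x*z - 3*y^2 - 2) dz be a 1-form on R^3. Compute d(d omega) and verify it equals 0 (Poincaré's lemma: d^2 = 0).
d(d omega) = 0

Step 1: d omega = sum_{i<j} (∂f_j/∂x_i - ∂f_i/∂x_j) dx_i ∧ dx_j:
  coeff of dx ∧ dy: 0
  coeff of dx ∧ dz: -3*x + z
  coeff of dy ∧ dz: -6*y
Step 2: Apply d again to each 2-form coefficient. The only possible 3-form in R^3 is dx ∧ dy ∧ dz, with coefficient
  ∂(coeff of dy∧dz)/∂x - ∂(coeff of dx∧dz)/∂y + ∂(coeff of dx∧dy)/∂z
  = ∂/∂x (-6*y) - ∂/∂y (-3*x + z) + ∂/∂z (0).
Each of these terms simplifies to sums of mixed partials that cancel in pairs. The result is 0 (by equality of mixed partials for smooth functions — Schwarz / Clairaut).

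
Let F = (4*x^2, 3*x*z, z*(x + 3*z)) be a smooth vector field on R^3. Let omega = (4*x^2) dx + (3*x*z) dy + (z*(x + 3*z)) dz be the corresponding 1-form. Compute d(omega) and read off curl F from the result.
d(omega) = (-3*x) dy ∧ dz + (-z) dz ∧ dx + (3*z) dx ∧ dy; curl F = (-3*x, -z, 3*z)

d omega = sum_{i<j} (∂f_j/∂x_i - ∂f_i/∂x_j) dx_i ∧ dx_j. Under the identification (dy ∧ dz, dz ∧ dx, dx ∧ dy) ↔ (e_x, e_y, e_z), the coefficients are exactly the components of curl F. Compute:
  ∂R/∂y - ∂Q/∂z = (0) - (3*x) = -3*x
  ∂P/∂z - ∂R/∂x = (0) - (z) = -z
  ∂Q/∂x - ∂P/∂y = (3*z) - (0) = 3*z.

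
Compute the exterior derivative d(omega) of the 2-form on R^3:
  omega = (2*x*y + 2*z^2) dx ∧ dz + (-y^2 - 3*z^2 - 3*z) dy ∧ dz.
d(omega) = (-2*x) dx ∧ dy ∧ dz

For a 2-form omega = sum_{i<j} g_{ij} dx_i ∧ dx_j, the exterior derivative is
  d(omega) = sum_{i<j} d(g_{ij}) ∧ dx_i ∧ dx_j = sum_{i<j, k} (∂g_{ij}/∂x_k) dx_k ∧ dx_i ∧ dx_j.
Expand each term, using dx_k ∧ dx_i ∧ dx_j = sgn(permutation) dx_{(a)} ∧ dx_{(b)} ∧ dx_{(c)} with (a < b < c) sorted:
  d(2*x*y + 2*z^2) includes (∂/∂y)(2*x*y + 2*z^2) dy = (2*x) dy, which multiplied by dx ∧ dz gives (-2*x) dx ∧ dy ∧ dz
Collecting like 3-forms: d(omega) = (-2*x) dx ∧ dy ∧ dz.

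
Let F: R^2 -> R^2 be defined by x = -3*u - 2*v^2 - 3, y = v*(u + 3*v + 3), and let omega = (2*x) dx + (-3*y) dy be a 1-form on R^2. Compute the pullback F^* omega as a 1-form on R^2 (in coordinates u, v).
F^* omega = (-3*u*v^2 + 18*u - 9*v^3 + 3*v^2 + 18) du + (v*(-3*u^2 - 27*u*v + 6*u - 38*v^2 - 81*v - 3)) dv

Using F^*(f dg) = (f ∘ F) d(g ∘ F), substitute each coordinate x_i by F_i(u, v) in f_i, and replace dx_i by d F_i = (∂F_i/∂u) du + (∂F_i/∂v) dv.
  For the x component: f_1(F) = -6*u - 4*v^2 - 6; d F_1 = (-3) du + (-4*v) dv
  For the y component: f_2(F) = 3*v*(-u - 3*v - 3); d F_2 = (v) du + (u + 6*v + 3) dv
Combining and collecting du, dv coefficients:
  coeff of du: -3*u*v^2 + 18*u - 9*v^3 + 3*v^2 + 18
  coeff of dv: v*(-3*u^2 - 27*u*v + 6*u - 38*v^2 - 81*v - 3)
F^* omega = (-3*u*v^2 + 18*u - 9*v^3 + 3*v^2 + 18) du + (v*(-3*u^2 - 27*u*v + 6*u - 38*v^2 - 81*v - 3)) dv.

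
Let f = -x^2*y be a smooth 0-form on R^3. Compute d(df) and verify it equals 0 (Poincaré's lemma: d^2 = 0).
d(df) = 0

Step 1: df = sum_i (∂f/∂x_i) dx_i = (-2*x*y) dx + (-x^2) dy + (0) dz.
Step 2: Apply d again. Using the 1-form formula, the coefficient of dx ∧ dy in d(df) is ∂^2 f/∂x ∂y - ∂^2 f/∂y ∂x = (-2*x) - (-2*x) = 0 (equality of mixed partials for smooth f).
Similarly for dx ∧ dz and dy ∧ dz — all coefficients vanish. So d(df) = 0.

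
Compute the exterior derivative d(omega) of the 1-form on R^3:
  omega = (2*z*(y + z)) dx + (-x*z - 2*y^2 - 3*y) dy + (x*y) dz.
d(omega) = (-3*z) dx ∧ dy + (-y - 4*z) dx ∧ dz + (2*x) dy ∧ dz

For a 1-form omega = sum_i f_i dx_i, the exterior derivative is
  d(omega) = sum_{i < j} (∂f_j/∂x_i - ∂f_i/∂x_j) dx_i ∧ dx_j.
  coefficient of dx ∧ dy: ∂f_2/∂x - ∂f_1/∂y = ∂(-x*z - 2*y^2 - 3*y)/∂x - ∂(2*z*(y + z))/∂y = -3*z
  coefficient of dx ∧ dz: ∂f_3/∂x - ∂f_1/∂z = ∂(x*y)/∂x - ∂(2*z*(y + z))/∂z = -y - 4*z
  coefficient of dy ∧ dz: ∂f_3/∂y - ∂f_2/∂z = ∂(x*y)/∂y - ∂(-x*z - 2*y^2 - 3*y)/∂z = 2*x
Assembling: d(omega) = (-3*z) dx ∧ dy + (-y - 4*z) dx ∧ dz + (2*x) dy ∧ dz.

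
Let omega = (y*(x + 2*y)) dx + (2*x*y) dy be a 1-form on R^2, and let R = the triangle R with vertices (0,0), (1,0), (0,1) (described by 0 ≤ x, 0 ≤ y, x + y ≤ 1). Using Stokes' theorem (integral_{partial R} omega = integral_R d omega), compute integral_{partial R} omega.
integral_(partial R) omega = -1/2

Stokes: integral_partial_R omega = integral_R d omega with d omega = (∂Q/∂x - ∂P/∂y) dx ∧ dy.
  ∂Q/∂x = 2*y
  ∂P/∂y = x + 4*y
  integrand = ∂Q/∂x - ∂P/∂y = -x - 2*y.
Integrating over R: integral_0^1 integral_0^{1-x} (-x - 2*y) dy dx = -1/2.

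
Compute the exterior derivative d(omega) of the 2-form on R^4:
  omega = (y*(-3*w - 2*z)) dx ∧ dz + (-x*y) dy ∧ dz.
d(omega) = (3*w - y + 2*z) dx ∧ dy ∧ dz + (-3*y) dx ∧ dz ∧ dw

For a 2-form omega = sum_{i<j} g_{ij} dx_i ∧ dx_j, the exterior derivative is
  d(omega) = sum_{i<j} d(g_{ij}) ∧ dx_i ∧ dx_j = sum_{i<j, k} (∂g_{ij}/∂x_k) dx_k ∧ dx_i ∧ dx_j.
Expand each term, using dx_k ∧ dx_i ∧ dx_j = sgn(permutation) dx_{(a)} ∧ dx_{(b)} ∧ dx_{(c)} with (a < b < c) sorted:
  d(y*(-3*w - 2*z)) includes (∂/∂y)(y*(-3*w - 2*z)) dy = (-3*w - 2*z) dy, which multiplied by dx ∧ dz gives (3*w + 2*z) dx ∧ dy ∧ dz
  d(y*(-3*w - 2*z)) includes (∂/∂w)(y*(-3*w - 2*z)) dw = (-3*y) dw, which multiplied by dx ∧ dz gives (-3*y) dx ∧ dz ∧ dw
  d(-x*y) includes (∂/∂x)(-x*y) dx = (-y) dx, which multiplied by dy ∧ dz gives (-y) dx ∧ dy ∧ dz
Collecting like 3-forms: d(omega) = (3*w - y + 2*z) dx ∧ dy ∧ dz + (-3*y) dx ∧ dz ∧ dw.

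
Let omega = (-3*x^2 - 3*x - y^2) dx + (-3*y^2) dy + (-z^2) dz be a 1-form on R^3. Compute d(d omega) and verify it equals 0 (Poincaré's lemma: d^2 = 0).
d(d omega) = 0

Step 1: d omega = sum_{i<j} (∂f_j/∂x_i - ∂f_i/∂x_j) dx_i ∧ dx_j:
  coeff of dx ∧ dy: 2*y
  coeff of dx ∧ dz: 0
  coeff of dy ∧ dz: 0
Step 2: Apply d again to each 2-form coefficient. The only possible 3-form in R^3 is dx ∧ dy ∧ dz, with coefficient
  ∂(coeff of dy∧dz)/∂x - ∂(coeff of dx∧dz)/∂y + ∂(coeff of dx∧dy)/∂z
  = ∂/∂x (0) - ∂/∂y (0) + ∂/∂z (2*y).
Each of these terms simplifies to sums of mixed partials that cancel in pairs. The result is 0 (by equality of mixed partials for smooth functions — Schwarz / Clairaut).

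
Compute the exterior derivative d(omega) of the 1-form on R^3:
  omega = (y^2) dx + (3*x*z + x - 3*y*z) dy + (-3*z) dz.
d(omega) = (-2*y + 3*z + 1) dx ∧ dy + (-3*x + 3*y) dy ∧ dz

For a 1-form omega = sum_i f_i dx_i, the exterior derivative is
  d(omega) = sum_{i < j} (∂f_j/∂x_i - ∂f_i/∂x_j) dx_i ∧ dx_j.
  coefficient of dx ∧ dy: ∂f_2/∂x - ∂f_1/∂y = ∂(3*x*z + x - 3*y*z)/∂x - ∂(y^2)/∂y = -2*y + 3*z + 1
  coefficient of dy ∧ dz: ∂f_3/∂y - ∂f_2/∂z = ∂(-3*z)/∂y - ∂(3*x*z + x - 3*y*z)/∂z = -3*x + 3*y
Assembling: d(omega) = (-2*y + 3*z + 1) dx ∧ dy + (-3*x + 3*y) dy ∧ dz.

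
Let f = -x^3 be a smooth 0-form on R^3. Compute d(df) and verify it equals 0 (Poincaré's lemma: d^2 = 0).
d(df) = 0

Step 1: df = sum_i (∂f/∂x_i) dx_i = (-3*x^2) dx + (0) dy + (0) dz.
Step 2: Apply d again. Using the 1-form formula, the coefficient of dx ∧ dy in d(df) is ∂^2 f/∂x ∂y - ∂^2 f/∂y ∂x = (0) - (0) = 0 (equality of mixed partials for smooth f).
Similarly for dx ∧ dz and dy ∧ dz — all coefficients vanish. So d(df) = 0.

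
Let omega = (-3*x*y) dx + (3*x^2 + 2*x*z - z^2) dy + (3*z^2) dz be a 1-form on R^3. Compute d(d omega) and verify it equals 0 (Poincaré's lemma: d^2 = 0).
d(d omega) = 0

Step 1: d omega = sum_{i<j} (∂f_j/∂x_i - ∂f_i/∂x_j) dx_i ∧ dx_j:
  coeff of dx ∧ dy: 9*x + 2*z
  coeff of dx ∧ dz: 0
  coeff of dy ∧ dz: -2*x + 2*z
Step 2: Apply d again to each 2-form coefficient. The only possible 3-form in R^3 is dx ∧ dy ∧ dz, with coefficient
  ∂(coeff of dy∧dz)/∂x - ∂(coeff of dx∧dz)/∂y + ∂(coeff of dx∧dy)/∂z
  = ∂/∂x (-2*x + 2*z) - ∂/∂y (0) + ∂/∂z (9*x + 2*z).
Each of these terms simplifies to sums of mixed partials that cancel in pairs. The result is 0 (by equality of mixed partials for smooth functions — Schwarz / Clairaut).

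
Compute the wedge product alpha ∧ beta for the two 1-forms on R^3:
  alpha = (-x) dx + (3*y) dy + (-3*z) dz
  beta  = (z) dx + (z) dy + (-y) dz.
alpha ∧ beta = (-z*(x + 3*y)) dx ∧ dy + (x*y + 3*z^2) dx ∧ dz + (-3*y^2 + 3*z^2) dy ∧ dz

Distribute the wedge, using dx_i ∧ dx_j = -dx_j ∧ dx_i and dx_i ∧ dx_i = 0. For each pair (i, j) with i < j, the coefficient of dx_i ∧ dx_j in alpha ∧ beta is (alpha_i * beta_j - alpha_j * beta_i). Collecting: alpha ∧ beta = (-z*(x + 3*y)) dx ∧ dy + (x*y + 3*z^2) dx ∧ dz + (-3*y^2 + 3*z^2) dy ∧ dz.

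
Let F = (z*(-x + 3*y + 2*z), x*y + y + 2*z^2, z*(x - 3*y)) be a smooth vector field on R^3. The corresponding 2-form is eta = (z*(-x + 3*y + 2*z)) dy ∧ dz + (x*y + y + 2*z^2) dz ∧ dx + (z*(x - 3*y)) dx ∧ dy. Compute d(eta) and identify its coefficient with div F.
d(eta) = (2*x - 3*y - z + 1) dx ∧ dy ∧ dz; div F = 2*x - 3*y - z + 1

For a 2-form in R^3 of the form above, applying d gives a 3-form with coefficient ∂P/∂x + ∂Q/∂y + ∂R/∂z:
  ∂P/∂x = -z
  ∂Q/∂y = x + 1
  ∂R/∂z = x - 3*y
Sum = 2*x - 3*y - z + 1, which is exactly div F.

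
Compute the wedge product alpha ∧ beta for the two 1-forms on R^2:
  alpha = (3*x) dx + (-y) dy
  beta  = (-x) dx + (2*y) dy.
alpha ∧ beta = (5*x*y) dx ∧ dy

Distribute the wedge, using dx_i ∧ dx_j = -dx_j ∧ dx_i and dx_i ∧ dx_i = 0. For each pair (i, j) with i < j, the coefficient of dx_i ∧ dx_j in alpha ∧ beta is (alpha_i * beta_j - alpha_j * beta_i). Collecting: alpha ∧ beta = (5*x*y) dx ∧ dy.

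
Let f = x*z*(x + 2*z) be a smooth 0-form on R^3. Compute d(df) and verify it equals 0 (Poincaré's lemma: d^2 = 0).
d(df) = 0

Step 1: df = sum_i (∂f/∂x_i) dx_i = (2*z*(x + z)) dx + (0) dy + (x*(x + 4*z)) dz.
Step 2: Apply d again. Using the 1-form formula, the coefficient of dx ∧ dy in d(df) is ∂^2 f/∂x ∂y - ∂^2 f/∂y ∂x = (0) - (0) = 0 (equality of mixed partials for smooth f).
Similarly for dx ∧ dz and dy ∧ dz — all coefficients vanish. So d(df) = 0.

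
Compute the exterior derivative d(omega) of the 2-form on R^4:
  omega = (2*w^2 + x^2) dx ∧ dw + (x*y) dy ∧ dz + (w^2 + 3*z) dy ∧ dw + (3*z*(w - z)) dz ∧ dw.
d(omega) = (y) dx ∧ dy ∧ dz + (-3) dy ∧ dz ∧ dw

For a 2-form omega = sum_{i<j} g_{ij} dx_i ∧ dx_j, the exterior derivative is
  d(omega) = sum_{i<j} d(g_{ij}) ∧ dx_i ∧ dx_j = sum_{i<j, k} (∂g_{ij}/∂x_k) dx_k ∧ dx_i ∧ dx_j.
Expand each term, using dx_k ∧ dx_i ∧ dx_j = sgn(permutation) dx_{(a)} ∧ dx_{(b)} ∧ dx_{(c)} with (a < b < c) sorted:
  d(x*y) includes (∂/∂x)(x*y) dx = (y) dx, which multiplied by dy ∧ dz gives (y) dx ∧ dy ∧ dz
  d(w^2 + 3*z) includes (∂/∂z)(w^2 + 3*z) dz = (3) dz, which multiplied by dy ∧ dw gives (-3) dy ∧ dz ∧ dw
Collecting like 3-forms: d(omega) = (y) dx ∧ dy ∧ dz + (-3) dy ∧ dz ∧ dw.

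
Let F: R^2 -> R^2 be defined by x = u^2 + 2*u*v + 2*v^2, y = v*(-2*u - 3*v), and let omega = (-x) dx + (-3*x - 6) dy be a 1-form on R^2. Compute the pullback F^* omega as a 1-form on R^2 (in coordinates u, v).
F^* omega = (-2*u^3 + 4*u*v^2 + 8*v^3 + 12*v) du + (4*u^3 + 22*u^2*v + 36*u*v^2 + 12*u + 28*v^3 + 36*v) dv

Using F^*(f dg) = (f ∘ F) d(g ∘ F), substitute each coordinate x_i by F_i(u, v) in f_i, and replace dx_i by d F_i = (∂F_i/∂u) du + (∂F_i/∂v) dv.
  For the x component: f_1(F) = -u^2 - 2*u*v - 2*v^2; d F_1 = (2*u + 2*v) du + (2*u + 4*v) dv
  For the y component: f_2(F) = -3*u^2 - 6*u*v - 6*v^2 - 6; d F_2 = (-2*v) du + (-2*u - 6*v) dv
Combining and collecting du, dv coefficients:
  coeff of du: -2*u^3 + 4*u*v^2 + 8*v^3 + 12*v
  coeff of dv: 4*u^3 + 22*u^2*v + 36*u*v^2 + 12*u + 28*v^3 + 36*v
F^* omega = (-2*u^3 + 4*u*v^2 + 8*v^3 + 12*v) du + (4*u^3 + 22*u^2*v + 36*u*v^2 + 12*u + 28*v^3 + 36*v) dv.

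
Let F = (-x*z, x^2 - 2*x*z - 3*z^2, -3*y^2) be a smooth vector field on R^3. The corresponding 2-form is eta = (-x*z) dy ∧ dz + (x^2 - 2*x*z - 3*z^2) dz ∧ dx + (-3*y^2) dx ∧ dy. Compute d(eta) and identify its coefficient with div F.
d(eta) = (-z) dx ∧ dy ∧ dz; div F = -z

For a 2-form in R^3 of the form above, applying d gives a 3-form with coefficient ∂P/∂x + ∂Q/∂y + ∂R/∂z:
  ∂P/∂x = -z
  ∂Q/∂y = 0
  ∂R/∂z = 0
Sum = -z, which is exactly div F.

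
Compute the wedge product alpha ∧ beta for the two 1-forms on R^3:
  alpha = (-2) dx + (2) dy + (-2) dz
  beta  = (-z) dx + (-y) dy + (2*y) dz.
alpha ∧ beta = (2*y + 2*z) dx ∧ dy + (-4*y - 2*z) dx ∧ dz + (2*y) dy ∧ dz

Distribute the wedge, using dx_i ∧ dx_j = -dx_j ∧ dx_i and dx_i ∧ dx_i = 0. For each pair (i, j) with i < j, the coefficient of dx_i ∧ dx_j in alpha ∧ beta is (alpha_i * beta_j - alpha_j * beta_i). Collecting: alpha ∧ beta = (2*y + 2*z) dx ∧ dy + (-4*y - 2*z) dx ∧ dz + (2*y) dy ∧ dz.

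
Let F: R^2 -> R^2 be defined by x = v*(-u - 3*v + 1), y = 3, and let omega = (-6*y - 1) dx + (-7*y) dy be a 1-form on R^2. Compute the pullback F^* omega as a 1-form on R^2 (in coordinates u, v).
F^* omega = (19*v) du + (19*u + 114*v - 19) dv

Using F^*(f dg) = (f ∘ F) d(g ∘ F), substitute each coordinate x_i by F_i(u, v) in f_i, and replace dx_i by d F_i = (∂F_i/∂u) du + (∂F_i/∂v) dv.
  For the x component: f_1(F) = -19; d F_1 = (-v) du + (-u - 6*v + 1) dv
  For the y component: f_2(F) = -21; d F_2 = (0) du + (0) dv
Combining and collecting du, dv coefficients:
  coeff of du: 19*v
  coeff of dv: 19*u + 114*v - 19
F^* omega = (19*v) du + (19*u + 114*v - 19) dv.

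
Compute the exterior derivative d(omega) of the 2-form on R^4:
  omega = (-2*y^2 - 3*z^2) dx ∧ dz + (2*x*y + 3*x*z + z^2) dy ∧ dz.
d(omega) = (6*y + 3*z) dx ∧ dy ∧ dz

For a 2-form omega = sum_{i<j} g_{ij} dx_i ∧ dx_j, the exterior derivative is
  d(omega) = sum_{i<j} d(g_{ij}) ∧ dx_i ∧ dx_j = sum_{i<j, k} (∂g_{ij}/∂x_k) dx_k ∧ dx_i ∧ dx_j.
Expand each term, using dx_k ∧ dx_i ∧ dx_j = sgn(permutation) dx_{(a)} ∧ dx_{(b)} ∧ dx_{(c)} with (a < b < c) sorted:
  d(-2*y^2 - 3*z^2) includes (∂/∂y)(-2*y^2 - 3*z^2) dy = (-4*y) dy, which multiplied by dx ∧ dz gives (4*y) dx ∧ dy ∧ dz
  d(2*x*y + 3*x*z + z^2) includes (∂/∂x)(2*x*y + 3*x*z + z^2) dx = (2*y + 3*z) dx, which multiplied by dy ∧ dz gives (2*y + 3*z) dx ∧ dy ∧ dz
Collecting like 3-forms: d(omega) = (6*y + 3*z) dx ∧ dy ∧ dz.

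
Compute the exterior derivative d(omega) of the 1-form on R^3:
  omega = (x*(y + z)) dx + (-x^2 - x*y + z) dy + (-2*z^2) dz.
d(omega) = (-3*x - y) dx ∧ dy + (-x) dx ∧ dz + (-1) dy ∧ dz

For a 1-form omega = sum_i f_i dx_i, the exterior derivative is
  d(omega) = sum_{i < j} (∂f_j/∂x_i - ∂f_i/∂x_j) dx_i ∧ dx_j.
  coefficient of dx ∧ dy: ∂f_2/∂x - ∂f_1/∂y = ∂(-x^2 - x*y + z)/∂x - ∂(x*(y + z))/∂y = -3*x - y
  coefficient of dx ∧ dz: ∂f_3/∂x - ∂f_1/∂z = ∂(-2*z^2)/∂x - ∂(x*(y + z))/∂z = -x
  coefficient of dy ∧ dz: ∂f_3/∂y - ∂f_2/∂z = ∂(-2*z^2)/∂y - ∂(-x^2 - x*y + z)/∂z = -1
Assembling: d(omega) = (-3*x - y) dx ∧ dy + (-x) dx ∧ dz + (-1) dy ∧ dz.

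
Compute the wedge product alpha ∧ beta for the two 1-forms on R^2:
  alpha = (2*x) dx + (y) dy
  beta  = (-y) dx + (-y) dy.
alpha ∧ beta = (y*(-2*x + y)) dx ∧ dy

Distribute the wedge, using dx_i ∧ dx_j = -dx_j ∧ dx_i and dx_i ∧ dx_i = 0. For each pair (i, j) with i < j, the coefficient of dx_i ∧ dx_j in alpha ∧ beta is (alpha_i * beta_j - alpha_j * beta_i). Collecting: alpha ∧ beta = (y*(-2*x + y)) dx ∧ dy.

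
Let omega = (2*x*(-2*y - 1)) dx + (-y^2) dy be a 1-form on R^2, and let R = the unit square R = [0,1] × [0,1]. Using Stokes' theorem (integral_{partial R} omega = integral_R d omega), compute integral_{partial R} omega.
integral_(partial R) omega = 2

Stokes: integral_partial_R omega = integral_R d omega with d omega = (∂Q/∂x - ∂P/∂y) dx ∧ dy.
  ∂Q/∂x = 0
  ∂P/∂y = -4*x
  integrand = ∂Q/∂x - ∂P/∂y = 4*x.
Integrating over R: integral_0^1 integral_0^1 (4*x) dx dy = 2.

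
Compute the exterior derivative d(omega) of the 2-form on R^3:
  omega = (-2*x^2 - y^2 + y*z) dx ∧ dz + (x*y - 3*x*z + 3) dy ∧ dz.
d(omega) = (3*y - 4*z) dx ∧ dy ∧ dz

For a 2-form omega = sum_{i<j} g_{ij} dx_i ∧ dx_j, the exterior derivative is
  d(omega) = sum_{i<j} d(g_{ij}) ∧ dx_i ∧ dx_j = sum_{i<j, k} (∂g_{ij}/∂x_k) dx_k ∧ dx_i ∧ dx_j.
Expand each term, using dx_k ∧ dx_i ∧ dx_j = sgn(permutation) dx_{(a)} ∧ dx_{(b)} ∧ dx_{(c)} with (a < b < c) sorted:
  d(-2*x^2 - y^2 + y*z) includes (∂/∂y)(-2*x^2 - y^2 + y*z) dy = (-2*y + z) dy, which multiplied by dx ∧ dz gives (2*y - z) dx ∧ dy ∧ dz
  d(x*y - 3*x*z + 3) includes (∂/∂x)(x*y - 3*x*z + 3) dx = (y - 3*z) dx, which multiplied by dy ∧ dz gives (y - 3*z) dx ∧ dy ∧ dz
Collecting like 3-forms: d(omega) = (3*y - 4*z) dx ∧ dy ∧ dz.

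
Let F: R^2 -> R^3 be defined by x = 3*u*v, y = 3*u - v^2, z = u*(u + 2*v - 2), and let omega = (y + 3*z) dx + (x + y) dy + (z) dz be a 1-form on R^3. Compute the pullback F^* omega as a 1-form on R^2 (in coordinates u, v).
F^* omega = (2*u^3 + 15*u^2*v - 6*u^2 + 22*u*v^2 - 8*u*v + 13*u - 3*v^3 - 3*v^2) du + (11*u^3 + 22*u^2*v - 13*u^2 - 9*u*v^2 - 6*u*v + 2*v^3) dv

Using F^*(f dg) = (f ∘ F) d(g ∘ F), substitute each coordinate x_i by F_i(u, v) in f_i, and replace dx_i by d F_i = (∂F_i/∂u) du + (∂F_i/∂v) dv.
  For the x component: f_1(F) = 3*u^2 + 6*u*v - 3*u - v^2; d F_1 = (3*v) du + (3*u) dv
  For the y component: f_2(F) = 3*u*v + 3*u - v^2; d F_2 = (3) du + (-2*v) dv
  For the z component: f_3(F) = u*(u + 2*v - 2); d F_3 = (2*u + 2*v - 2) du + (2*u) dv
Combining and collecting du, dv coefficients:
  coeff of du: 2*u^3 + 15*u^2*v - 6*u^2 + 22*u*v^2 - 8*u*v + 13*u - 3*v^3 - 3*v^2
  coeff of dv: 11*u^3 + 22*u^2*v - 13*u^2 - 9*u*v^2 - 6*u*v + 2*v^3
F^* omega = (2*u^3 + 15*u^2*v - 6*u^2 + 22*u*v^2 - 8*u*v + 13*u - 3*v^3 - 3*v^2) du + (11*u^3 + 22*u^2*v - 13*u^2 - 9*u*v^2 - 6*u*v + 2*v^3) dv.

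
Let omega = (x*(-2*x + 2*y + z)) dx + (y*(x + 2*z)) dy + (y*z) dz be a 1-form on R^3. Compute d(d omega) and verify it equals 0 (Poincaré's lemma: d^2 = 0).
d(d omega) = 0

Step 1: d omega = sum_{i<j} (∂f_j/∂x_i - ∂f_i/∂x_j) dx_i ∧ dx_j:
  coeff of dx ∧ dy: -2*x + y
  coeff of dx ∧ dz: -x
  coeff of dy ∧ dz: -2*y + z
Step 2: Apply d again to each 2-form coefficient. The only possible 3-form in R^3 is dx ∧ dy ∧ dz, with coefficient
  ∂(coeff of dy∧dz)/∂x - ∂(coeff of dx∧dz)/∂y + ∂(coeff of dx∧dy)/∂z
  = ∂/∂x (-2*y + z) - ∂/∂y (-x) + ∂/∂z (-2*x + y).
Each of these terms simplifies to sums of mixed partials that cancel in pairs. The result is 0 (by equality of mixed partials for smooth functions — Schwarz / Clairaut).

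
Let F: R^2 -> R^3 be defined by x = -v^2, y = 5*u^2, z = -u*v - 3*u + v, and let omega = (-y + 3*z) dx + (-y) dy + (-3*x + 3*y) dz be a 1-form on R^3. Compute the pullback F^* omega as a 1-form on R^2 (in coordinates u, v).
F^* omega = (-50*u^3 - 15*u^2*v - 45*u^2 - 3*v^3 - 9*v^2) du + (-15*u^3 + 10*u^2*v + 15*u^2 + 3*u*v^2 + 18*u*v - 3*v^2) dv

Using F^*(f dg) = (f ∘ F) d(g ∘ F), substitute each coordinate x_i by F_i(u, v) in f_i, and replace dx_i by d F_i = (∂F_i/∂u) du + (∂F_i/∂v) dv.
  For the x component: f_1(F) = -5*u^2 - 3*u*v - 9*u + 3*v; d F_1 = (0) du + (-2*v) dv
  For the y component: f_2(F) = -5*u^2; d F_2 = (10*u) du + (0) dv
  For the z component: f_3(F) = 15*u^2 + 3*v^2; d F_3 = (-v - 3) du + (1 - u) dv
Combining and collecting du, dv coefficients:
  coeff of du: -50*u^3 - 15*u^2*v - 45*u^2 - 3*v^3 - 9*v^2
  coeff of dv: -15*u^3 + 10*u^2*v + 15*u^2 + 3*u*v^2 + 18*u*v - 3*v^2
F^* omega = (-50*u^3 - 15*u^2*v - 45*u^2 - 3*v^3 - 9*v^2) du + (-15*u^3 + 10*u^2*v + 15*u^2 + 3*u*v^2 + 18*u*v - 3*v^2) dv.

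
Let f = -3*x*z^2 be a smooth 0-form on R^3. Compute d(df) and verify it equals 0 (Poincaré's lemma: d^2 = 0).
d(df) = 0

Step 1: df = sum_i (∂f/∂x_i) dx_i = (-3*z^2) dx + (0) dy + (-6*x*z) dz.
Step 2: Apply d again. Using the 1-form formula, the coefficient of dx ∧ dy in d(df) is ∂^2 f/∂x ∂y - ∂^2 f/∂y ∂x = (0) - (0) = 0 (equality of mixed partials for smooth f).
Similarly for dx ∧ dz and dy ∧ dz — all coefficients vanish. So d(df) = 0.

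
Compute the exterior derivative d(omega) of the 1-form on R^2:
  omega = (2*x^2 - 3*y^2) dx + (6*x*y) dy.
d(omega) = (12*y) dx ∧ dy

For a 1-form omega = sum_i f_i dx_i, the exterior derivative is
  d(omega) = sum_{i < j} (∂f_j/∂x_i - ∂f_i/∂x_j) dx_i ∧ dx_j.
  coefficient of dx ∧ dy: ∂f_2/∂x - ∂f_1/∂y = ∂(6*x*y)/∂x - ∂(2*x^2 - 3*y^2)/∂y = 12*y
Assembling: d(omega) = (12*y) dx ∧ dy.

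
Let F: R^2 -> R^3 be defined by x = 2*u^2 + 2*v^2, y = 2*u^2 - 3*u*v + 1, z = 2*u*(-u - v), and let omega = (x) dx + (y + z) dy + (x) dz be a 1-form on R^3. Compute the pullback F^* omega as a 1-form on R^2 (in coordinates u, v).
F^* omega = (-24*u^2*v + 15*u*v^2 + 4*u - 4*v^3 - 3*v) du + (-4*u^3 + 23*u^2*v - 4*u*v^2 - 3*u + 8*v^3) dv

Using F^*(f dg) = (f ∘ F) d(g ∘ F), substitute each coordinate x_i by F_i(u, v) in f_i, and replace dx_i by d F_i = (∂F_i/∂u) du + (∂F_i/∂v) dv.
  For the x component: f_1(F) = 2*u^2 + 2*v^2; d F_1 = (4*u) du + (4*v) dv
  For the y component: f_2(F) = -5*u*v + 1; d F_2 = (4*u - 3*v) du + (-3*u) dv
  For the z component: f_3(F) = 2*u^2 + 2*v^2; d F_3 = (-4*u - 2*v) du + (-2*u) dv
Combining and collecting du, dv coefficients:
  coeff of du: -24*u^2*v + 15*u*v^2 + 4*u - 4*v^3 - 3*v
  coeff of dv: -4*u^3 + 23*u^2*v - 4*u*v^2 - 3*u + 8*v^3
F^* omega = (-24*u^2*v + 15*u*v^2 + 4*u - 4*v^3 - 3*v) du + (-4*u^3 + 23*u^2*v - 4*u*v^2 - 3*u + 8*v^3) dv.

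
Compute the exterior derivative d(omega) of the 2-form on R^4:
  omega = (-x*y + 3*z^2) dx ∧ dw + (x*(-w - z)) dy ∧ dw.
d(omega) = (-w + x - z) dx ∧ dy ∧ dw + (-6*z) dx ∧ dz ∧ dw + (x) dy ∧ dz ∧ dw

For a 2-form omega = sum_{i<j} g_{ij} dx_i ∧ dx_j, the exterior derivative is
  d(omega) = sum_{i<j} d(g_{ij}) ∧ dx_i ∧ dx_j = sum_{i<j, k} (∂g_{ij}/∂x_k) dx_k ∧ dx_i ∧ dx_j.
Expand each term, using dx_k ∧ dx_i ∧ dx_j = sgn(permutation) dx_{(a)} ∧ dx_{(b)} ∧ dx_{(c)} with (a < b < c) sorted:
  d(-x*y + 3*z^2) includes (∂/∂y)(-x*y + 3*z^2) dy = (-x) dy, which multiplied by dx ∧ dw gives (x) dx ∧ dy ∧ dw
  d(-x*y + 3*z^2) includes (∂/∂z)(-x*y + 3*z^2) dz = (6*z) dz, which multiplied by dx ∧ dw gives (-6*z) dx ∧ dz ∧ dw
  d(x*(-w - z)) includes (∂/∂x)(x*(-w - z)) dx = (-w - z) dx, which multiplied by dy ∧ dw gives (-w - z) dx ∧ dy ∧ dw
  d(x*(-w - z)) includes (∂/∂z)(x*(-w - z)) dz = (-x) dz, which multiplied by dy ∧ dw gives (x) dy ∧ dz ∧ dw
Collecting like 3-forms: d(omega) = (-w + x - z) dx ∧ dy ∧ dw + (-6*z) dx ∧ dz ∧ dw + (x) dy ∧ dz ∧ dw.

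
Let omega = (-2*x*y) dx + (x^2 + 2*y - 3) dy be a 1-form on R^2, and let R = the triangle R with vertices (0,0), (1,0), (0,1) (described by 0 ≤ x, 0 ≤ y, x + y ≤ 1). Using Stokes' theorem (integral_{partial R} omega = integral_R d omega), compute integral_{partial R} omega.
integral_(partial R) omega = 2/3

Stokes: integral_partial_R omega = integral_R d omega with d omega = (∂Q/∂x - ∂P/∂y) dx ∧ dy.
  ∂Q/∂x = 2*x
  ∂P/∂y = -2*x
  integrand = ∂Q/∂x - ∂P/∂y = 4*x.
Integrating over R: integral_0^1 integral_0^{1-x} (4*x) dy dx = 2/3.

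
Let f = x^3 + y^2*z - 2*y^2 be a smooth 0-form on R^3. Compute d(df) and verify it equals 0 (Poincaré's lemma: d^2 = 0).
d(df) = 0

Step 1: df = sum_i (∂f/∂x_i) dx_i = (3*x^2) dx + (2*y*(z - 2)) dy + (y^2) dz.
Step 2: Apply d again. Using the 1-form formula, the coefficient of dx ∧ dy in d(df) is ∂^2 f/∂x ∂y - ∂^2 f/∂y ∂x = (0) - (0) = 0 (equality of mixed partials for smooth f).
Similarly for dx ∧ dz and dy ∧ dz — all coefficients vanish. So d(df) = 0.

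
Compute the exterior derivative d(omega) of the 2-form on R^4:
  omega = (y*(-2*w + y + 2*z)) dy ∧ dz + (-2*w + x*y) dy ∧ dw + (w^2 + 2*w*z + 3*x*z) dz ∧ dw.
d(omega) = (-2*y) dy ∧ dz ∧ dw + (y) dx ∧ dy ∧ dw + (3*z) dx ∧ dz ∧ dw

For a 2-form omega = sum_{i<j} g_{ij} dx_i ∧ dx_j, the exterior derivative is
  d(omega) = sum_{i<j} d(g_{ij}) ∧ dx_i ∧ dx_j = sum_{i<j, k} (∂g_{ij}/∂x_k) dx_k ∧ dx_i ∧ dx_j.
Expand each term, using dx_k ∧ dx_i ∧ dx_j = sgn(permutation) dx_{(a)} ∧ dx_{(b)} ∧ dx_{(c)} with (a < b < c) sorted:
  d(y*(-2*w + y + 2*z)) includes (∂/∂w)(y*(-2*w + y + 2*z)) dw = (-2*y) dw, which multiplied by dy ∧ dz gives (-2*y) dy ∧ dz ∧ dw
  d(-2*w + x*y) includes (∂/∂x)(-2*w + x*y) dx = (y) dx, which multiplied by dy ∧ dw gives (y) dx ∧ dy ∧ dw
  d(w^2 + 2*w*z + 3*x*z) includes (∂/∂x)(w^2 + 2*w*z + 3*x*z) dx = (3*z) dx, which multiplied by dz ∧ dw gives (3*z) dx ∧ dz ∧ dw
Collecting like 3-forms: d(omega) = (-2*y) dy ∧ dz ∧ dw + (y) dx ∧ dy ∧ dw + (3*z) dx ∧ dz ∧ dw.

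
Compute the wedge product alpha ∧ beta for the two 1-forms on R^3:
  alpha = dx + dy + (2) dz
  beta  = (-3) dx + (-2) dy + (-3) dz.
alpha ∧ beta = (1) dx ∧ dy + (3) dx ∧ dz + (1) dy ∧ dz

Distribute the wedge, using dx_i ∧ dx_j = -dx_j ∧ dx_i and dx_i ∧ dx_i = 0. For each pair (i, j) with i < j, the coefficient of dx_i ∧ dx_j in alpha ∧ beta is (alpha_i * beta_j - alpha_j * beta_i). Collecting: alpha ∧ beta = (1) dx ∧ dy + (3) dx ∧ dz + (1) dy ∧ dz.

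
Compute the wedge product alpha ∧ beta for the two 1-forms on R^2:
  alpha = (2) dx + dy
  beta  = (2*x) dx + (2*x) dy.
alpha ∧ beta = (2*x) dx ∧ dy

Distribute the wedge, using dx_i ∧ dx_j = -dx_j ∧ dx_i and dx_i ∧ dx_i = 0. For each pair (i, j) with i < j, the coefficient of dx_i ∧ dx_j in alpha ∧ beta is (alpha_i * beta_j - alpha_j * beta_i). Collecting: alpha ∧ beta = (2*x) dx ∧ dy.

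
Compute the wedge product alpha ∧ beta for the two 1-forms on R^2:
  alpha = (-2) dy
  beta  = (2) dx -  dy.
alpha ∧ beta = (4) dx ∧ dy

Distribute the wedge, using dx_i ∧ dx_j = -dx_j ∧ dx_i and dx_i ∧ dx_i = 0. For each pair (i, j) with i < j, the coefficient of dx_i ∧ dx_j in alpha ∧ beta is (alpha_i * beta_j - alpha_j * beta_i). Collecting: alpha ∧ beta = (4) dx ∧ dy.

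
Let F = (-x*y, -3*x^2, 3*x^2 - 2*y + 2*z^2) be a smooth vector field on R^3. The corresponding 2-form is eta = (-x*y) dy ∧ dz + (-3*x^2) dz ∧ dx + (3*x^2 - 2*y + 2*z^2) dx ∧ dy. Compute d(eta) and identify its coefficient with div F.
d(eta) = (-y + 4*z) dx ∧ dy ∧ dz; div F = -y + 4*z

For a 2-form in R^3 of the form above, applying d gives a 3-form with coefficient ∂P/∂x + ∂Q/∂y + ∂R/∂z:
  ∂P/∂x = -y
  ∂Q/∂y = 0
  ∂R/∂z = 4*z
Sum = -y + 4*z, which is exactly div F.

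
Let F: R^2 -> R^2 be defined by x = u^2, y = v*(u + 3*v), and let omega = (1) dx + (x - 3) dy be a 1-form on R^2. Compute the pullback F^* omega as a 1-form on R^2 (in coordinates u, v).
F^* omega = (u^2*v + 2*u - 3*v) du + (u^3 + 6*u^2*v - 3*u - 18*v) dv

Using F^*(f dg) = (f ∘ F) d(g ∘ F), substitute each coordinate x_i by F_i(u, v) in f_i, and replace dx_i by d F_i = (∂F_i/∂u) du + (∂F_i/∂v) dv.
  For the x component: f_1(F) = 1; d F_1 = (2*u) du + (0) dv
  For the y component: f_2(F) = u^2 - 3; d F_2 = (v) du + (u + 6*v) dv
Combining and collecting du, dv coefficients:
  coeff of du: u^2*v + 2*u - 3*v
  coeff of dv: u^3 + 6*u^2*v - 3*u - 18*v
F^* omega = (u^2*v + 2*u - 3*v) du + (u^3 + 6*u^2*v - 3*u - 18*v) dv.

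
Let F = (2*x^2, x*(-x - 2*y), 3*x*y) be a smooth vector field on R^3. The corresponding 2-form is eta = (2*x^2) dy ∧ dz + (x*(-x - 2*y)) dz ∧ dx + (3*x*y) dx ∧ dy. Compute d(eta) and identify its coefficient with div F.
d(eta) = (2*x) dx ∧ dy ∧ dz; div F = 2*x

For a 2-form in R^3 of the form above, applying d gives a 3-form with coefficient ∂P/∂x + ∂Q/∂y + ∂R/∂z:
  ∂P/∂x = 4*x
  ∂Q/∂y = -2*x
  ∂R/∂z = 0
Sum = 2*x, which is exactly div F.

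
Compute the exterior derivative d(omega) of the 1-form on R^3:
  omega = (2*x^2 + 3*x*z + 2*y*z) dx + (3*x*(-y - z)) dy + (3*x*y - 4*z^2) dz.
d(omega) = (-3*y - 5*z) dx ∧ dy + (-3*x + y) dx ∧ dz + (6*x) dy ∧ dz

For a 1-form omega = sum_i f_i dx_i, the exterior derivative is
  d(omega) = sum_{i < j} (∂f_j/∂x_i - ∂f_i/∂x_j) dx_i ∧ dx_j.
  coefficient of dx ∧ dy: ∂f_2/∂x - ∂f_1/∂y = ∂(3*x*(-y - z))/∂x - ∂(2*x^2 + 3*x*z + 2*y*z)/∂y = -3*y - 5*z
  coefficient of dx ∧ dz: ∂f_3/∂x - ∂f_1/∂z = ∂(3*x*y - 4*z^2)/∂x - ∂(2*x^2 + 3*x*z + 2*y*z)/∂z = -3*x + y
  coefficient of dy ∧ dz: ∂f_3/∂y - ∂f_2/∂z = ∂(3*x*y - 4*z^2)/∂y - ∂(3*x*(-y - z))/∂z = 6*x
Assembling: d(omega) = (-3*y - 5*z) dx ∧ dy + (-3*x + y) dx ∧ dz + (6*x) dy ∧ dz.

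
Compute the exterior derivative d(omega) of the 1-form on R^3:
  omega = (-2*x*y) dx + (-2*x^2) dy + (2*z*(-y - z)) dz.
d(omega) = (-2*x) dx ∧ dy + (-2*z) dy ∧ dz

For a 1-form omega = sum_i f_i dx_i, the exterior derivative is
  d(omega) = sum_{i < j} (∂f_j/∂x_i - ∂f_i/∂x_j) dx_i ∧ dx_j.
  coefficient of dx ∧ dy: ∂f_2/∂x - ∂f_1/∂y = ∂(-2*x^2)/∂x - ∂(-2*x*y)/∂y = -2*x
  coefficient of dy ∧ dz: ∂f_3/∂y - ∂f_2/∂z = ∂(2*z*(-y - z))/∂y - ∂(-2*x^2)/∂z = -2*z
Assembling: d(omega) = (-2*x) dx ∧ dy + (-2*z) dy ∧ dz.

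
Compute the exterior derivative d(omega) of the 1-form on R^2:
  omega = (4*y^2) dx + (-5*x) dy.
d(omega) = (-8*y - 5) dx ∧ dy

For a 1-form omega = sum_i f_i dx_i, the exterior derivative is
  d(omega) = sum_{i < j} (∂f_j/∂x_i - ∂f_i/∂x_j) dx_i ∧ dx_j.
  coefficient of dx ∧ dy: ∂f_2/∂x - ∂f_1/∂y = ∂(-5*x)/∂x - ∂(4*y^2)/∂y = -8*y - 5
Assembling: d(omega) = (-8*y - 5) dx ∧ dy.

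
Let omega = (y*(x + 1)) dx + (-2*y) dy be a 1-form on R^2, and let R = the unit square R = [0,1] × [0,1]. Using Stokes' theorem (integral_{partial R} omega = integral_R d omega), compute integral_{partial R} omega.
integral_(partial R) omega = -3/2

Stokes: integral_partial_R omega = integral_R d omega with d omega = (∂Q/∂x - ∂P/∂y) dx ∧ dy.
  ∂Q/∂x = 0
  ∂P/∂y = x + 1
  integrand = ∂Q/∂x - ∂P/∂y = -x - 1.
Integrating over R: integral_0^1 integral_0^1 (-x - 1) dx dy = -3/2.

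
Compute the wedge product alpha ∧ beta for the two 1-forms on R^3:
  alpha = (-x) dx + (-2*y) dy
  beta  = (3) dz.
alpha ∧ beta = (-3*x) dx ∧ dz + (-6*y) dy ∧ dz

Distribute the wedge, using dx_i ∧ dx_j = -dx_j ∧ dx_i and dx_i ∧ dx_i = 0. For each pair (i, j) with i < j, the coefficient of dx_i ∧ dx_j in alpha ∧ beta is (alpha_i * beta_j - alpha_j * beta_i). Collecting: alpha ∧ beta = (-3*x) dx ∧ dz + (-6*y) dy ∧ dz.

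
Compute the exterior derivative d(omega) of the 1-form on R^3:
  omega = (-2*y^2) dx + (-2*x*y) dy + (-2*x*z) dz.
d(omega) = (2*y) dx ∧ dy + (-2*z) dx ∧ dz

For a 1-form omega = sum_i f_i dx_i, the exterior derivative is
  d(omega) = sum_{i < j} (∂f_j/∂x_i - ∂f_i/∂x_j) dx_i ∧ dx_j.
  coefficient of dx ∧ dy: ∂f_2/∂x - ∂f_1/∂y = ∂(-2*x*y)/∂x - ∂(-2*y^2)/∂y = 2*y
  coefficient of dx ∧ dz: ∂f_3/∂x - ∂f_1/∂z = ∂(-2*x*z)/∂x - ∂(-2*y^2)/∂z = -2*z
Assembling: d(omega) = (2*y) dx ∧ dy + (-2*z) dx ∧ dz.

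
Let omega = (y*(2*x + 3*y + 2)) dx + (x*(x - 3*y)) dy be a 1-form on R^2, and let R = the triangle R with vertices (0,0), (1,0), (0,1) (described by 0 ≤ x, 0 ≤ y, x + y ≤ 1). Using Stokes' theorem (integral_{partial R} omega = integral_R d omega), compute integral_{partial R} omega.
integral_(partial R) omega = -5/2

Stokes: integral_partial_R omega = integral_R d omega with d omega = (∂Q/∂x - ∂P/∂y) dx ∧ dy.
  ∂Q/∂x = 2*x - 3*y
  ∂P/∂y = 2*x + 6*y + 2
  integrand = ∂Q/∂x - ∂P/∂y = -9*y - 2.
Integrating over R: integral_0^1 integral_0^{1-x} (-9*y - 2) dy dx = -5/2.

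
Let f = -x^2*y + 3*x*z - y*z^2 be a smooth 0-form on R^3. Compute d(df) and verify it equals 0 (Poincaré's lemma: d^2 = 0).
d(df) = 0

Step 1: df = sum_i (∂f/∂x_i) dx_i = (-2*x*y + 3*z) dx + (-x^2 - z^2) dy + (3*x - 2*y*z) dz.
Step 2: Apply d again. Using the 1-form formula, the coefficient of dx ∧ dy in d(df) is ∂^2 f/∂x ∂y - ∂^2 f/∂y ∂x = (-2*x) - (-2*x) = 0 (equality of mixed partials for smooth f).
Similarly for dx ∧ dz and dy ∧ dz — all coefficients vanish. So d(df) = 0.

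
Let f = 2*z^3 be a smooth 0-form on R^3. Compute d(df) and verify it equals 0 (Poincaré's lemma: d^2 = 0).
d(df) = 0

Step 1: df = sum_i (∂f/∂x_i) dx_i = (0) dx + (0) dy + (6*z^2) dz.
Step 2: Apply d again. Using the 1-form formula, the coefficient of dx ∧ dy in d(df) is ∂^2 f/∂x ∂y - ∂^2 f/∂y ∂x = (0) - (0) = 0 (equality of mixed partials for smooth f).
Similarly for dx ∧ dz and dy ∧ dz — all coefficients vanish. So d(df) = 0.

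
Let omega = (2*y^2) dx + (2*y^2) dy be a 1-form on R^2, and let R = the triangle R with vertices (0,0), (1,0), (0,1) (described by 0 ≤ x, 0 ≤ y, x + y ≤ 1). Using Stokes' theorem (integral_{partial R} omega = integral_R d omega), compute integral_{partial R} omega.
integral_(partial R) omega = -2/3

Stokes: integral_partial_R omega = integral_R d omega with d omega = (∂Q/∂x - ∂P/∂y) dx ∧ dy.
  ∂Q/∂x = 0
  ∂P/∂y = 4*y
  integrand = ∂Q/∂x - ∂P/∂y = -4*y.
Integrating over R: integral_0^1 integral_0^{1-x} (-4*y) dy dx = -2/3.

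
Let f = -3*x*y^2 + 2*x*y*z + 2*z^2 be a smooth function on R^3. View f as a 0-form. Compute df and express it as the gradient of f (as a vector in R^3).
df = (y*(-3*y + 2*z)) dx + (2*x*(-3*y + z)) dy + (2*x*y + 4*z) dz; grad f = (y*(-3*y + 2*z), 2*x*(-3*y + z), 2*x*y + 4*z)

For a 0-form f, d f = (∂f/∂x) dx + (∂f/∂y) dy + (∂f/∂z) dz. The components of the vector representation are exactly the entries of grad f in Cartesian coordinates:
  ∂f/∂x = y*(-3*y + 2*z)
  ∂f/∂y = 2*x*(-3*y + z)
  ∂f/∂z = 2*x*y + 4*z.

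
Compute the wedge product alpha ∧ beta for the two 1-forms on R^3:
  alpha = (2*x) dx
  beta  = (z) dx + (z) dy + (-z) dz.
alpha ∧ beta = (2*x*z) dx ∧ dy + (-2*x*z) dx ∧ dz

Distribute the wedge, using dx_i ∧ dx_j = -dx_j ∧ dx_i and dx_i ∧ dx_i = 0. For each pair (i, j) with i < j, the coefficient of dx_i ∧ dx_j in alpha ∧ beta is (alpha_i * beta_j - alpha_j * beta_i). Collecting: alpha ∧ beta = (2*x*z) dx ∧ dy + (-2*x*z) dx ∧ dz.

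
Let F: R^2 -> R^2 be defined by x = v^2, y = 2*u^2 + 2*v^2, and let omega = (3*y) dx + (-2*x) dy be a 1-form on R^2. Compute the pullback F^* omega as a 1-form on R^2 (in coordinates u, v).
F^* omega = (-8*u*v^2) du + (4*v*(3*u^2 + v^2)) dv

Using F^*(f dg) = (f ∘ F) d(g ∘ F), substitute each coordinate x_i by F_i(u, v) in f_i, and replace dx_i by d F_i = (∂F_i/∂u) du + (∂F_i/∂v) dv.
  For the x component: f_1(F) = 6*u^2 + 6*v^2; d F_1 = (0) du + (2*v) dv
  For the y component: f_2(F) = -2*v^2; d F_2 = (4*u) du + (4*v) dv
Combining and collecting du, dv coefficients:
  coeff of du: -8*u*v^2
  coeff of dv: 4*v*(3*u^2 + v^2)
F^* omega = (-8*u*v^2) du + (4*v*(3*u^2 + v^2)) dv.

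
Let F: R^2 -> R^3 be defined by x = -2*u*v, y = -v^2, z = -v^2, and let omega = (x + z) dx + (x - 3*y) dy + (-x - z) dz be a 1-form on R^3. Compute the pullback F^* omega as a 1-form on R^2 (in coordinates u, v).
F^* omega = (2*v^2*(2*u + v)) du + (2*v*(2*u^2 + u*v - 4*v^2)) dv

Using F^*(f dg) = (f ∘ F) d(g ∘ F), substitute each coordinate x_i by F_i(u, v) in f_i, and replace dx_i by d F_i = (∂F_i/∂u) du + (∂F_i/∂v) dv.
  For the x component: f_1(F) = v*(-2*u - v); d F_1 = (-2*v) du + (-2*u) dv
  For the y component: f_2(F) = v*(-2*u + 3*v); d F_2 = (0) du + (-2*v) dv
  For the z component: f_3(F) = v*(2*u + v); d F_3 = (0) du + (-2*v) dv
Combining and collecting du, dv coefficients:
  coeff of du: 2*v^2*(2*u + v)
  coeff of dv: 2*v*(2*u^2 + u*v - 4*v^2)
F^* omega = (2*v^2*(2*u + v)) du + (2*v*(2*u^2 + u*v - 4*v^2)) dv.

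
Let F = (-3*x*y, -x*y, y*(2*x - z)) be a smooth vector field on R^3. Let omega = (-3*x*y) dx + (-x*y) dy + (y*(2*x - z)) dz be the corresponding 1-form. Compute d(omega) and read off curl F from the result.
d(omega) = (2*x - z) dy ∧ dz + (-2*y) dz ∧ dx + (3*x - y) dx ∧ dy; curl F = (2*x - z, -2*y, 3*x - y)

d omega = sum_{i<j} (∂f_j/∂x_i - ∂f_i/∂x_j) dx_i ∧ dx_j. Under the identification (dy ∧ dz, dz ∧ dx, dx ∧ dy) ↔ (e_x, e_y, e_z), the coefficients are exactly the components of curl F. Compute:
  ∂R/∂y - ∂Q/∂z = (2*x - z) - (0) = 2*x - z
  ∂P/∂z - ∂R/∂x = (0) - (2*y) = -2*y
  ∂Q/∂x - ∂P/∂y = (-y) - (-3*x) = 3*x - y.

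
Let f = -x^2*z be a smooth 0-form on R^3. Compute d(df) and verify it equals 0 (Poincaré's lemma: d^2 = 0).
d(df) = 0

Step 1: df = sum_i (∂f/∂x_i) dx_i = (-2*x*z) dx + (0) dy + (-x^2) dz.
Step 2: Apply d again. Using the 1-form formula, the coefficient of dx ∧ dy in d(df) is ∂^2 f/∂x ∂y - ∂^2 f/∂y ∂x = (0) - (0) = 0 (equality of mixed partials for smooth f).
Similarly for dx ∧ dz and dy ∧ dz — all coefficients vanish. So d(df) = 0.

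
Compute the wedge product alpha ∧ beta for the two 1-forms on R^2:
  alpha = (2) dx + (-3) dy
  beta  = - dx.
alpha ∧ beta = (-3) dx ∧ dy

Distribute the wedge, using dx_i ∧ dx_j = -dx_j ∧ dx_i and dx_i ∧ dx_i = 0. For each pair (i, j) with i < j, the coefficient of dx_i ∧ dx_j in alpha ∧ beta is (alpha_i * beta_j - alpha_j * beta_i). Collecting: alpha ∧ beta = (-3) dx ∧ dy.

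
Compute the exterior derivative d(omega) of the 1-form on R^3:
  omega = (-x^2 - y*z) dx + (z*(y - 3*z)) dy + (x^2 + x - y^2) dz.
d(omega) = (z) dx ∧ dy + (2*x + y + 1) dx ∧ dz + (-3*y + 6*z) dy ∧ dz

For a 1-form omega = sum_i f_i dx_i, the exterior derivative is
  d(omega) = sum_{i < j} (∂f_j/∂x_i - ∂f_i/∂x_j) dx_i ∧ dx_j.
  coefficient of dx ∧ dy: ∂f_2/∂x - ∂f_1/∂y = ∂(z*(y - 3*z))/∂x - ∂(-x^2 - y*z)/∂y = z
  coefficient of dx ∧ dz: ∂f_3/∂x - ∂f_1/∂z = ∂(x^2 + x - y^2)/∂x - ∂(-x^2 - y*z)/∂z = 2*x + y + 1
  coefficient of dy ∧ dz: ∂f_3/∂y - ∂f_2/∂z = ∂(x^2 + x - y^2)/∂y - ∂(z*(y - 3*z))/∂z = -3*y + 6*z
Assembling: d(omega) = (z) dx ∧ dy + (2*x + y + 1) dx ∧ dz + (-3*y + 6*z) dy ∧ dz.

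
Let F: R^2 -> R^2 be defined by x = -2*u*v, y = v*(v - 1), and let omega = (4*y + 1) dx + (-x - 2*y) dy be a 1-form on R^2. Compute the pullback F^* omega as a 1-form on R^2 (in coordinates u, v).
F^* omega = (2*v*(-4*v^2 + 4*v - 1)) du + (-4*u*v^2 + 6*u*v - 2*u - 4*v^3 + 6*v^2 - 2*v) dv

Using F^*(f dg) = (f ∘ F) d(g ∘ F), substitute each coordinate x_i by F_i(u, v) in f_i, and replace dx_i by d F_i = (∂F_i/∂u) du + (∂F_i/∂v) dv.
  For the x component: f_1(F) = 4*v^2 - 4*v + 1; d F_1 = (-2*v) du + (-2*u) dv
  For the y component: f_2(F) = 2*v*(u - v + 1); d F_2 = (0) du + (2*v - 1) dv
Combining and collecting du, dv coefficients:
  coeff of du: 2*v*(-4*v^2 + 4*v - 1)
  coeff of dv: -4*u*v^2 + 6*u*v - 2*u - 4*v^3 + 6*v^2 - 2*v
F^* omega = (2*v*(-4*v^2 + 4*v - 1)) du + (-4*u*v^2 + 6*u*v - 2*u - 4*v^3 + 6*v^2 - 2*v) dv.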